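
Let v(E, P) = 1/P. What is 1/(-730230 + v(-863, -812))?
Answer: -812/592946761 ≈ -1.3694e-6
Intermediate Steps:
1/(-730230 + v(-863, -812)) = 1/(-730230 + 1/(-812)) = 1/(-730230 - 1/812) = 1/(-592946761/812) = -812/592946761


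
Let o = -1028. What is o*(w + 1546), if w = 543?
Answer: -2147492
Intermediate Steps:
o*(w + 1546) = -1028*(543 + 1546) = -1028*2089 = -2147492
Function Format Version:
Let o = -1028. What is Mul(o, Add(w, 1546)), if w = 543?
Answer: -2147492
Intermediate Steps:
Mul(o, Add(w, 1546)) = Mul(-1028, Add(543, 1546)) = Mul(-1028, 2089) = -2147492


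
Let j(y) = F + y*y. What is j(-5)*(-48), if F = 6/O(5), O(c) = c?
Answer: -6288/5 ≈ -1257.6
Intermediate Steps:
F = 6/5 ≈ 1.2000
j(y) = 6/5 + y² (j(y) = 6/5 + y*y = 6/5 + y²)
j(-5)*(-48) = (6/5 + (-5)²)*(-48) = (6/5 + 25)*(-48) = (131/5)*(-48) = -6288/5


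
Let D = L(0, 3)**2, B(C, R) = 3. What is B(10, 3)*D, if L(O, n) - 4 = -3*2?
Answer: 12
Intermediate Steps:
L(O, n) = -2 (L(O, n) = 4 - 3*2 = 4 - 6 = -2)
D = 4 (D = (-2)**2 = 4)
B(10, 3)*D = 3*4 = 12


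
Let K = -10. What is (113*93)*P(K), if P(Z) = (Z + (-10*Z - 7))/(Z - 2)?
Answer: -290749/4 ≈ -72687.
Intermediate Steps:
P(Z) = (-7 - 9*Z)/(-2 + Z) (P(Z) = (Z + (-7 - 10*Z))/(-2 + Z) = (-7 - 9*Z)/(-2 + Z))
(113*93)*P(K) = (113*93)*((-7 - 9*(-10))/(-2 - 10)) = 10509*((-7 + 90)/(-12)) = 10509*(-1/12*83) = 10509*(-83/12) = -290749/4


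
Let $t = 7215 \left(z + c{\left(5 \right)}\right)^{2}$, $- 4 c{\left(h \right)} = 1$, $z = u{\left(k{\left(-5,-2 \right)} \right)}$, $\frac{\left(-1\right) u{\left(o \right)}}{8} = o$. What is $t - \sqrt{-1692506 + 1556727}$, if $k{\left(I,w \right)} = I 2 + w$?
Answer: $\frac{1058361135}{16} - 7 i \sqrt{2771} \approx 6.6148 \cdot 10^{7} - 368.48 i$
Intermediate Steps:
$k{\left(I,w \right)} = w + 2 I$ ($k{\left(I,w \right)} = 2 I + w = w + 2 I$)
$u{\left(o \right)} = - 8 o$
$z = 96$ ($z = - 8 \left(-2 + 2 \left(-5\right)\right) = - 8 \left(-2 - 10\right) = \left(-8\right) \left(-12\right) = 96$)
$c{\left(h \right)} = - \frac{1}{4}$ ($c{\left(h \right)} = \left(- \frac{1}{4}\right) 1 = - \frac{1}{4}$)
$t = \frac{1058361135}{16}$ ($t = 7215 \left(96 - \frac{1}{4}\right)^{2} = 7215 \left(\frac{383}{4}\right)^{2} = 7215 \cdot \frac{146689}{16} = \frac{1058361135}{16} \approx 6.6148 \cdot 10^{7}$)
$t - \sqrt{-1692506 + 1556727} = \frac{1058361135}{16} - \sqrt{-1692506 + 1556727} = \frac{1058361135}{16} - \sqrt{-135779} = \frac{1058361135}{16} - 7 i \sqrt{2771}$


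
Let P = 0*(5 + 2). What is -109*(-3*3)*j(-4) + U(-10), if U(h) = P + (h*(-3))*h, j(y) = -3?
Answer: -3243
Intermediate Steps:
P = 0 (P = 0*7 = 0)
U(h) = -3*h² (U(h) = 0 + (h*(-3))*h = 0 + (-3*h)*h = 0 - 3*h² = -3*h²)
-109*(-3*3)*j(-4) + U(-10) = -109*(-3*3)*(-3) - 3*(-10)² = -(-981)*(-3) - 3*100 = -109*27 - 300 = -2943 - 300 = -3243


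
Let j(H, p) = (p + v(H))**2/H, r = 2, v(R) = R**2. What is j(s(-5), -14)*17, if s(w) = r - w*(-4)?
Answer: -816850/9 ≈ -90761.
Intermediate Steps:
s(w) = 2 + 4*w (s(w) = 2 - w*(-4) = 2 - (-4)*w = 2 + 4*w)
j(H, p) = (p + H**2)**2/H
j(s(-5), -14)*17 = ((-14 + (2 + 4*(-5))**2)**2/(2 + 4*(-5)))*17 = ((-14 + (2 - 20)**2)**2/(2 - 20))*17 = ((-14 + (-18)**2)**2/(-18))*17 = -(-14 + 324)**2/18*17 = -1/18*310**2*17 = -1/18*96100*17 = -48050/9*17 = -816850/9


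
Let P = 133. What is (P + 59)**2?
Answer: 36864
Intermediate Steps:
(P + 59)**2 = (133 + 59)**2 = 192**2 = 36864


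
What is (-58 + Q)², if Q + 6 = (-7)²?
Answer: 225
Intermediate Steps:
Q = 43 (Q = -6 + (-7)² = -6 + 49 = 43)
(-58 + Q)² = (-58 + 43)² = (-15)² = 225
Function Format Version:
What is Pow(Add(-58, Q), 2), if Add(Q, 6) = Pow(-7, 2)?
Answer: 225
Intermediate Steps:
Q = 43 (Q = Add(-6, Pow(-7, 2)) = Add(-6, 49) = 43)
Pow(Add(-58, Q), 2) = Pow(Add(-58, 43), 2) = Pow(-15, 2) = 225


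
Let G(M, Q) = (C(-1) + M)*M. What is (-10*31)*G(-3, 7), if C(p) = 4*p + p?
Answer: -7440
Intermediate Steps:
C(p) = 5*p
G(M, Q) = M*(-5 + M) (G(M, Q) = (5*(-1) + M)*M = (-5 + M)*M = M*(-5 + M))
(-10*31)*G(-3, 7) = (-10*31)*(-3*(-5 - 3)) = -(-930)*(-8) = -310*24 = -7440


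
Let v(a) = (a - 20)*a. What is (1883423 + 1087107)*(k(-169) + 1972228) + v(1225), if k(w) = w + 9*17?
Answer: 5858516388485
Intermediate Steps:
v(a) = a*(-20 + a) (v(a) = (-20 + a)*a = a*(-20 + a))
k(w) = 153 + w (k(w) = w + 153 = 153 + w)
(1883423 + 1087107)*(k(-169) + 1972228) + v(1225) = (1883423 + 1087107)*((153 - 169) + 1972228) + 1225*(-20 + 1225) = 2970530*(-16 + 1972228) + 1225*1205 = 2970530*1972212 + 1476125 = 5858514912360 + 1476125 = 5858516388485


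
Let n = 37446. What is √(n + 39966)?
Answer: 2*√19353 ≈ 278.23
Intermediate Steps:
√(n + 39966) = √(37446 + 39966) = √77412 = 2*√19353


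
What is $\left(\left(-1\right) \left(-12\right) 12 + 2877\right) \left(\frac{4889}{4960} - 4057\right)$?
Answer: $- \frac{60775967451}{4960} \approx -1.2253 \cdot 10^{7}$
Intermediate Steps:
$\left(\left(-1\right) \left(-12\right) 12 + 2877\right) \left(\frac{4889}{4960} - 4057\right) = \left(12 \cdot 12 + 2877\right) \left(4889 \cdot \frac{1}{4960} - 4057\right) = \left(144 + 2877\right) \left(\frac{4889}{4960} - 4057\right) = 3021 \left(- \frac{20117831}{4960}\right) = - \frac{60775967451}{4960}$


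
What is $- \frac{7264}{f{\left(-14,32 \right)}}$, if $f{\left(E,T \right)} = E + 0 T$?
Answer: $\frac{3632}{7} \approx 518.86$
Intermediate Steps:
$f{\left(E,T \right)} = E$ ($f{\left(E,T \right)} = E + 0 = E$)
$- \frac{7264}{f{\left(-14,32 \right)}} = - \frac{7264}{-14} = \left(-7264\right) \left(- \frac{1}{14}\right) = \frac{3632}{7}$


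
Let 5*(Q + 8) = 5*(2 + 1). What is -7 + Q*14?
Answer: -77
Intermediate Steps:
Q = -5 (Q = -8 + (5*(2 + 1))/5 = -8 + (5*3)/5 = -8 + (1/5)*15 = -8 + 3 = -5)
-7 + Q*14 = -7 - 5*14 = -7 - 70 = -77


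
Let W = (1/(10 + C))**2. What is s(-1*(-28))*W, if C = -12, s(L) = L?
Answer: 7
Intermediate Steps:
W = 1/4 (W = (1/(10 - 12))**2 = (1/(-2))**2 = (-1/2)**2 = 1/4 ≈ 0.25000)
s(-1*(-28))*W = -1*(-28)*(1/4) = 28*(1/4) = 7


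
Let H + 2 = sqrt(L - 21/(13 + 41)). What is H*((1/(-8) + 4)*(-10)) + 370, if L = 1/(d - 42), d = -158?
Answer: 895/2 - 31*I*sqrt(1418)/48 ≈ 447.5 - 24.32*I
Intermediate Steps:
L = -1/200 (L = 1/(-158 - 42) = 1/(-200) = -1/200 ≈ -0.0050000)
H = -2 + I*sqrt(1418)/60 (H = -2 + sqrt(-1/200 - 21/(13 + 41)) = -2 + sqrt(-1/200 - 21/54) = -2 + sqrt(-1/200 - 21*1/54) = -2 + sqrt(-1/200 - 7/18) = -2 + sqrt(-709/1800) = -2 + I*sqrt(1418)/60 ≈ -2.0 + 0.62761*I)
H*((1/(-8) + 4)*(-10)) + 370 = (-2 + I*sqrt(1418)/60)*((1/(-8) + 4)*(-10)) + 370 = (-2 + I*sqrt(1418)/60)*((-1/8 + 4)*(-10)) + 370 = (-2 + I*sqrt(1418)/60)*((31/8)*(-10)) + 370 = (-2 + I*sqrt(1418)/60)*(-155/4) + 370 = (155/2 - 31*I*sqrt(1418)/48) + 370 = 895/2 - 31*I*sqrt(1418)/48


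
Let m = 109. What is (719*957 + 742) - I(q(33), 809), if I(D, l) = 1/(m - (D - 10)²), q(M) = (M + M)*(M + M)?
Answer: 13010255891776/18887607 ≈ 6.8883e+5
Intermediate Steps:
q(M) = 4*M² (q(M) = (2*M)*(2*M) = 4*M²)
I(D, l) = 1/(109 - (-10 + D)²) (I(D, l) = 1/(109 - (D - 10)²) = 1/(109 - (-10 + D)²))
(719*957 + 742) - I(q(33), 809) = (719*957 + 742) - (-1)/(-109 + (-10 + 4*33²)²) = (688083 + 742) - (-1)/(-109 + (-10 + 4*1089)²) = 688825 - (-1)/(-109 + (-10 + 4356)²) = 688825 - (-1)/(-109 + 4346²) = 688825 - (-1)/(-109 + 18887716) = 688825 - (-1)/18887607 = 688825 - 1*(-1/18887607) = 688825 + 1/18887607 = 13010255891776/18887607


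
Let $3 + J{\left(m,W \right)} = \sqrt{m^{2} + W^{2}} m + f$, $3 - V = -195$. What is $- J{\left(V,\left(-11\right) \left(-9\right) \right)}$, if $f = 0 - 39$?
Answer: $42 - 19602 \sqrt{5} \approx -43789.0$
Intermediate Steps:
$f = -39$
$V = 198$ ($V = 3 - -195 = 3 + 195 = 198$)
$J{\left(m,W \right)} = -42 + m \sqrt{W^{2} + m^{2}}$ ($J{\left(m,W \right)} = -3 + \left(\sqrt{m^{2} + W^{2}} m - 39\right) = -3 + \left(\sqrt{W^{2} + m^{2}} m - 39\right) = -3 + \left(m \sqrt{W^{2} + m^{2}} - 39\right) = -3 + \left(-39 + m \sqrt{W^{2} + m^{2}}\right) = -42 + m \sqrt{W^{2} + m^{2}}$)
$- J{\left(V,\left(-11\right) \left(-9\right) \right)} = - (-42 + 198 \sqrt{\left(\left(-11\right) \left(-9\right)\right)^{2} + 198^{2}}) = - (-42 + 198 \sqrt{99^{2} + 39204}) = - (-42 + 198 \sqrt{9801 + 39204}) = - (-42 + 198 \sqrt{49005}) = - (-42 + 198 \cdot 99 \sqrt{5}) = - (-42 + 19602 \sqrt{5}) = 42 - 19602 \sqrt{5}$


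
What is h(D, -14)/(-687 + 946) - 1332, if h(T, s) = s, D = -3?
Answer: -49286/37 ≈ -1332.1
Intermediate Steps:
h(D, -14)/(-687 + 946) - 1332 = -14/(-687 + 946) - 1332 = -14/259 - 1332 = (1/259)*(-14) - 1332 = -2/37 - 1332 = -49286/37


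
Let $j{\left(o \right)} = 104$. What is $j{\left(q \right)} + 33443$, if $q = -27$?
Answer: $33547$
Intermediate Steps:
$j{\left(q \right)} + 33443 = 104 + 33443 = 33547$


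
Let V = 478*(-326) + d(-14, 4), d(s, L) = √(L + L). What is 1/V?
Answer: -38957/6070591394 - √2/12141182788 ≈ -6.4174e-6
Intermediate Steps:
d(s, L) = √2*√L (d(s, L) = √(2*L) = √2*√L)
V = -155828 + 2*√2 (V = 478*(-326) + √2*√4 = -155828 + √2*2 = -155828 + 2*√2 ≈ -1.5583e+5)
1/V = 1/(-155828 + 2*√2)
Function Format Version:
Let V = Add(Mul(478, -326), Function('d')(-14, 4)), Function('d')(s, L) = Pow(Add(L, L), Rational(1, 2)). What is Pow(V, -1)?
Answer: Add(Rational(-38957, 6070591394), Mul(Rational(-1, 12141182788), Pow(2, Rational(1, 2)))) ≈ -6.4174e-6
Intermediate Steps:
Function('d')(s, L) = Mul(Pow(2, Rational(1, 2)), Pow(L, Rational(1, 2))) (Function('d')(s, L) = Pow(Mul(2, L), Rational(1, 2)) = Mul(Pow(2, Rational(1, 2)), Pow(L, Rational(1, 2))))
V = Add(-155828, Mul(2, Pow(2, Rational(1, 2)))) (V = Add(Mul(478, -326), Mul(Pow(2, Rational(1, 2)), Pow(4, Rational(1, 2)))) = Add(-155828, Mul(Pow(2, Rational(1, 2)), 2)) = Add(-155828, Mul(2, Pow(2, Rational(1, 2)))) ≈ -1.5583e+5)
Pow(V, -1) = Pow(Add(-155828, Mul(2, Pow(2, Rational(1, 2)))), -1)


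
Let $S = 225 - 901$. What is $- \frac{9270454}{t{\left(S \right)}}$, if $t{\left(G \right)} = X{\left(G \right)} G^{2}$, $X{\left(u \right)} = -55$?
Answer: $\frac{4635227}{12566840} \approx 0.36885$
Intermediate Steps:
$S = -676$ ($S = 225 - 901 = -676$)
$t{\left(G \right)} = - 55 G^{2}$
$- \frac{9270454}{t{\left(S \right)}} = - \frac{9270454}{\left(-55\right) \left(-676\right)^{2}} = - \frac{9270454}{\left(-55\right) 456976} = - \frac{9270454}{-25133680} = \left(-9270454\right) \left(- \frac{1}{25133680}\right) = \frac{4635227}{12566840}$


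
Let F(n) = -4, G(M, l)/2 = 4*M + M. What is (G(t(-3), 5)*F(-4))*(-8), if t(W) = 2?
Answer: 640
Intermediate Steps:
G(M, l) = 10*M (G(M, l) = 2*(4*M + M) = 2*(5*M) = 10*M)
(G(t(-3), 5)*F(-4))*(-8) = ((10*2)*(-4))*(-8) = (20*(-4))*(-8) = -80*(-8) = 640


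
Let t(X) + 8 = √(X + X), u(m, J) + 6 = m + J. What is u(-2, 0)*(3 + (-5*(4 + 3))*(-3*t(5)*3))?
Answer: 20136 - 2520*√10 ≈ 12167.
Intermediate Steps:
u(m, J) = -6 + J + m (u(m, J) = -6 + (m + J) = -6 + (J + m) = -6 + J + m)
t(X) = -8 + √2*√X (t(X) = -8 + √(X + X) = -8 + √(2*X) = -8 + √2*√X)
u(-2, 0)*(3 + (-5*(4 + 3))*(-3*t(5)*3)) = (-6 + 0 - 2)*(3 + (-5*(4 + 3))*(-3*(-8 + √2*√5)*3)) = -8*(3 + (-5*7)*(-3*(-8 + √10)*3)) = -8*(3 - 35*(24 - 3*√10)*3) = -8*(3 - 35*(72 - 9*√10)) = -8*(3 + (-2520 + 315*√10)) = -8*(-2517 + 315*√10) = 20136 - 2520*√10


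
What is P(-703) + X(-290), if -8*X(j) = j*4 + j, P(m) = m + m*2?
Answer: -7711/4 ≈ -1927.8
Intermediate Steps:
P(m) = 3*m (P(m) = m + 2*m = 3*m)
X(j) = -5*j/8 (X(j) = -(j*4 + j)/8 = -(4*j + j)/8 = -5*j/8)
P(-703) + X(-290) = 3*(-703) - 5/8*(-290) = -2109 + 725/4 = -7711/4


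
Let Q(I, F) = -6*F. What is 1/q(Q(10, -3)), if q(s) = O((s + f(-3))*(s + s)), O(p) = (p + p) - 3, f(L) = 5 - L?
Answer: 1/1869 ≈ 0.00053505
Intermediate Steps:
O(p) = -3 + 2*p (O(p) = 2*p - 3 = -3 + 2*p)
q(s) = -3 + 4*s*(8 + s) (q(s) = -3 + 2*((s + (5 - 1*(-3)))*(s + s)) = -3 + 2*((s + (5 + 3))*(2*s)) = -3 + 2*((s + 8)*(2*s)) = -3 + 2*((8 + s)*(2*s)) = -3 + 2*(2*s*(8 + s)) = -3 + 4*s*(8 + s))
1/q(Q(10, -3)) = 1/(-3 + 4*(-6*(-3))*(8 - 6*(-3))) = 1/(-3 + 4*18*(8 + 18)) = 1/(-3 + 4*18*26) = 1/(-3 + 1872) = 1/1869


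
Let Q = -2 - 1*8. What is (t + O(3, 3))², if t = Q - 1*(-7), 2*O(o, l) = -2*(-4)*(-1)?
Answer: 49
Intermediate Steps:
O(o, l) = -4 (O(o, l) = (-2*(-4)*(-1))/2 = (8*(-1))/2 = (½)*(-8) = -4)
Q = -10 (Q = -2 - 8 = -10)
t = -3 (t = -10 - 1*(-7) = -10 + 7 = -3)
(t + O(3, 3))² = (-3 - 4)² = (-7)² = 49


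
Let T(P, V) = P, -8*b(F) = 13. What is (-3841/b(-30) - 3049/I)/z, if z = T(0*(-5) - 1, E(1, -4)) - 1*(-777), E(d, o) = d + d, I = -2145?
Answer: 5073169/1664520 ≈ 3.0478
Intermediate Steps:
b(F) = -13/8 (b(F) = -⅛*13 = -13/8)
E(d, o) = 2*d
z = 776 (z = (0*(-5) - 1) - 1*(-777) = (0 - 1) + 777 = -1 + 777 = 776)
(-3841/b(-30) - 3049/I)/z = (-3841/(-13/8) - 3049/(-2145))/776 = (-3841*(-8/13) - 3049*(-1/2145))*(1/776) = (30728/13 + 3049/2145)*(1/776) = (5073169/2145)*(1/776) = 5073169/1664520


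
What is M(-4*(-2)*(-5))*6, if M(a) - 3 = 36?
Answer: 234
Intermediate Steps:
M(a) = 39 (M(a) = 3 + 36 = 39)
M(-4*(-2)*(-5))*6 = 39*6 = 234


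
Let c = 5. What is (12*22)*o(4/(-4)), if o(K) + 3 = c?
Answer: 528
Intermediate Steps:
o(K) = 2 (o(K) = -3 + 5 = 2)
(12*22)*o(4/(-4)) = (12*22)*2 = 264*2 = 528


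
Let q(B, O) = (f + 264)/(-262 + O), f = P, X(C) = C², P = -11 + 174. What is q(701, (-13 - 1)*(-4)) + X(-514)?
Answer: 54423949/206 ≈ 2.6419e+5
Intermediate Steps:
P = 163
f = 163
q(B, O) = 427/(-262 + O) (q(B, O) = (163 + 264)/(-262 + O) = 427/(-262 + O))
q(701, (-13 - 1)*(-4)) + X(-514) = 427/(-262 + (-13 - 1)*(-4)) + (-514)² = 427/(-262 - 14*(-4)) + 264196 = 427/(-262 + 56) + 264196 = 427/(-206) + 264196 = 427*(-1/206) + 264196 = -427/206 + 264196 = 54423949/206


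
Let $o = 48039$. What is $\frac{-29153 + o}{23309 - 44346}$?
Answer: $- \frac{18886}{21037} \approx -0.89775$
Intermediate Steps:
$\frac{-29153 + o}{23309 - 44346} = \frac{-29153 + 48039}{23309 - 44346} = \frac{18886}{-21037} = 18886 \left(- \frac{1}{21037}\right) = - \frac{18886}{21037}$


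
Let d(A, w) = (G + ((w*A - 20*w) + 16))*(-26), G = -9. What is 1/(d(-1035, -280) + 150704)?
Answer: -1/7529878 ≈ -1.3280e-7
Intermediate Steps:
d(A, w) = -182 + 520*w - 26*A*w (d(A, w) = (-9 + ((w*A - 20*w) + 16))*(-26) = (-9 + ((A*w - 20*w) + 16))*(-26) = (-9 + ((-20*w + A*w) + 16))*(-26) = (-9 + (16 - 20*w + A*w))*(-26) = (7 - 20*w + A*w)*(-26) = -182 + 520*w - 26*A*w)
1/(d(-1035, -280) + 150704) = 1/((-182 + 520*(-280) - 26*(-1035)*(-280)) + 150704) = 1/((-182 - 145600 - 7534800) + 150704) = 1/(-7680582 + 150704) = 1/(-7529878) = -1/7529878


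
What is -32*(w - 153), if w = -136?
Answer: 9248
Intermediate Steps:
-32*(w - 153) = -32*(-136 - 153) = -32*(-289) = 9248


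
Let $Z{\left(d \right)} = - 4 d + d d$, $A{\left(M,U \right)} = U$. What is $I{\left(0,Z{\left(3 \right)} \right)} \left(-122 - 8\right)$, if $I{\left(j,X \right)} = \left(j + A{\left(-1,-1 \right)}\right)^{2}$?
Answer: $-130$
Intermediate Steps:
$Z{\left(d \right)} = d^{2} - 4 d$ ($Z{\left(d \right)} = - 4 d + d^{2} = d^{2} - 4 d$)
$I{\left(j,X \right)} = \left(-1 + j\right)^{2}$ ($I{\left(j,X \right)} = \left(j - 1\right)^{2} = \left(-1 + j\right)^{2}$)
$I{\left(0,Z{\left(3 \right)} \right)} \left(-122 - 8\right) = \left(-1 + 0\right)^{2} \left(-122 - 8\right) = \left(-1\right)^{2} \left(-130\right) = 1 \left(-130\right) = -130$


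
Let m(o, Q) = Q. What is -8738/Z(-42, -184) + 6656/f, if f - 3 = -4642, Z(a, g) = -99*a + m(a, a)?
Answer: -33965839/9547062 ≈ -3.5577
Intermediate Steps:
Z(a, g) = -98*a (Z(a, g) = -99*a + a = -98*a)
f = -4639 (f = 3 - 4642 = -4639)
-8738/Z(-42, -184) + 6656/f = -8738/((-98*(-42))) + 6656/(-4639) = -8738/4116 + 6656*(-1/4639) = -8738*1/4116 - 6656/4639 = -4369/2058 - 6656/4639 = -33965839/9547062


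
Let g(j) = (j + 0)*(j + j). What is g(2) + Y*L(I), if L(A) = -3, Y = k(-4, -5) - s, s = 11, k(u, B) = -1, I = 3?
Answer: 44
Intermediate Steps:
Y = -12 (Y = -1 - 1*11 = -1 - 11 = -12)
g(j) = 2*j² (g(j) = j*(2*j) = 2*j²)
g(2) + Y*L(I) = 2*2² - 12*(-3) = 2*4 + 36 = 8 + 36 = 44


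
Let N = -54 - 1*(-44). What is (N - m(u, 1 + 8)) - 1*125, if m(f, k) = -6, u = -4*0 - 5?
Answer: -129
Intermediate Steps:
N = -10 (N = -54 + 44 = -10)
u = -5 (u = 0 - 5 = -5)
(N - m(u, 1 + 8)) - 1*125 = (-10 - 1*(-6)) - 1*125 = (-10 + 6) - 125 = -4 - 125 = -129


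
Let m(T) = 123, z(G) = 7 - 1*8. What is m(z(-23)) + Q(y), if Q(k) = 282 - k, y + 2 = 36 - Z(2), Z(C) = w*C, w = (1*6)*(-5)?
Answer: 311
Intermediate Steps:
w = -30 (w = 6*(-5) = -30)
Z(C) = -30*C
z(G) = -1 (z(G) = 7 - 8 = -1)
y = 94 (y = -2 + (36 - (-30)*2) = -2 + (36 - 1*(-60)) = -2 + (36 + 60) = -2 + 96 = 94)
m(z(-23)) + Q(y) = 123 + (282 - 1*94) = 123 + (282 - 94) = 123 + 188 = 311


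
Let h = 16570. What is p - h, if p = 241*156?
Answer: 21026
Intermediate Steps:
p = 37596
p - h = 37596 - 1*16570 = 37596 - 16570 = 21026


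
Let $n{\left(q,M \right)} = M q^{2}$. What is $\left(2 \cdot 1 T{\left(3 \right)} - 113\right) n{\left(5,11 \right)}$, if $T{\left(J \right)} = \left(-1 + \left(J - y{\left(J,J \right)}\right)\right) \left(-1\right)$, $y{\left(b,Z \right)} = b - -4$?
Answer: $-28325$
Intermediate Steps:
$y{\left(b,Z \right)} = 4 + b$ ($y{\left(b,Z \right)} = b + 4 = 4 + b$)
$T{\left(J \right)} = 5$ ($T{\left(J \right)} = \left(-1 + \left(J - \left(4 + J\right)\right)\right) \left(-1\right) = \left(-1 - 4\right) \left(-1\right) = \left(-5\right) \left(-1\right) = 5$)
$\left(2 \cdot 1 T{\left(3 \right)} - 113\right) n{\left(5,11 \right)} = \left(2 \cdot 1 \cdot 5 - 113\right) 11 \cdot 5^{2} = \left(2 \cdot 5 - 113\right) 11 \cdot 25 = \left(10 - 113\right) 275 = \left(-103\right) 275 = -28325$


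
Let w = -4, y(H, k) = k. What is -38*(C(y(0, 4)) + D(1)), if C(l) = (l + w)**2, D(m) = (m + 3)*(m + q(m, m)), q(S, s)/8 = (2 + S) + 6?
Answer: -11096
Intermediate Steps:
q(S, s) = 64 + 8*S (q(S, s) = 8*((2 + S) + 6) = 8*(8 + S) = 64 + 8*S)
D(m) = (3 + m)*(64 + 9*m) (D(m) = (m + 3)*(m + (64 + 8*m)) = (3 + m)*(64 + 9*m))
C(l) = (-4 + l)**2 (C(l) = (l - 4)**2 = (-4 + l)**2)
-38*(C(y(0, 4)) + D(1)) = -38*((-4 + 4)**2 + (192 + 9*1**2 + 91*1)) = -38*(0**2 + (192 + 9*1 + 91)) = -38*(0 + (192 + 9 + 91)) = -38*(0 + 292) = -38*292 = -11096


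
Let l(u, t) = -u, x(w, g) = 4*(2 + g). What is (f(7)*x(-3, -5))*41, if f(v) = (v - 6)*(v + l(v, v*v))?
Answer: 0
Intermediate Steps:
x(w, g) = 8 + 4*g
f(v) = 0 (f(v) = (v - 6)*(v - v) = (-6 + v)*0 = 0)
(f(7)*x(-3, -5))*41 = (0*(8 + 4*(-5)))*41 = (0*(8 - 20))*41 = (0*(-12))*41 = 0*41 = 0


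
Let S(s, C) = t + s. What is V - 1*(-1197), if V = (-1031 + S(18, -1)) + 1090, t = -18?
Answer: 1256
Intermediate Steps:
S(s, C) = -18 + s
V = 59 (V = (-1031 + (-18 + 18)) + 1090 = (-1031 + 0) + 1090 = -1031 + 1090 = 59)
V - 1*(-1197) = 59 - 1*(-1197) = 59 + 1197 = 1256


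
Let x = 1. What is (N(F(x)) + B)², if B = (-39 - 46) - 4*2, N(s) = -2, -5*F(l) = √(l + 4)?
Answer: 9025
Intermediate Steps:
F(l) = -√(4 + l)/5 (F(l) = -√(l + 4)/5 = -√(4 + l)/5)
B = -93 (B = -85 - 8 = -93)
(N(F(x)) + B)² = (-2 - 93)² = (-95)² = 9025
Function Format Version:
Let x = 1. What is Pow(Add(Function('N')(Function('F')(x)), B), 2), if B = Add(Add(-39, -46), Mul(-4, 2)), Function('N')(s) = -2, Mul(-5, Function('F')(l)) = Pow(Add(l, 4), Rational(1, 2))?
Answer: 9025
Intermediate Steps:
Function('F')(l) = Mul(Rational(-1, 5), Pow(Add(4, l), Rational(1, 2))) (Function('F')(l) = Mul(Rational(-1, 5), Pow(Add(l, 4), Rational(1, 2))) = Mul(Rational(-1, 5), Pow(Add(4, l), Rational(1, 2))))
B = -93 (B = Add(-85, -8) = -93)
Pow(Add(Function('N')(Function('F')(x)), B), 2) = Pow(Add(-2, -93), 2) = Pow(-95, 2) = 9025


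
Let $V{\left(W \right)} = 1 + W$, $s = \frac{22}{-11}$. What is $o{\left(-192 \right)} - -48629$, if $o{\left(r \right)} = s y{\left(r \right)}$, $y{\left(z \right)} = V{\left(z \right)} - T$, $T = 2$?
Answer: $49015$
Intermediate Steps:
$s = -2$ ($s = 22 \left(- \frac{1}{11}\right) = -2$)
$y{\left(z \right)} = -1 + z$ ($y{\left(z \right)} = \left(1 + z\right) - 2 = -1 + z$)
$o{\left(r \right)} = 2 - 2 r$ ($o{\left(r \right)} = - 2 \left(-1 + r\right) = 2 - 2 r$)
$o{\left(-192 \right)} - -48629 = \left(2 - -384\right) - -48629 = \left(2 + 384\right) + 48629 = 386 + 48629 = 49015$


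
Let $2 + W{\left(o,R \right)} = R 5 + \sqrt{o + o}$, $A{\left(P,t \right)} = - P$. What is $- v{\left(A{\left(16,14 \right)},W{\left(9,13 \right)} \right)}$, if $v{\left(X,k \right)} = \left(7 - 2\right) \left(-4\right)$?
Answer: $20$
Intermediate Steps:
$W{\left(o,R \right)} = -2 + 5 R + \sqrt{2} \sqrt{o}$ ($W{\left(o,R \right)} = -2 + \left(R 5 + \sqrt{o + o}\right) = -2 + \left(5 R + \sqrt{2 o}\right) = -2 + \left(5 R + \sqrt{2} \sqrt{o}\right) = -2 + 5 R + \sqrt{2} \sqrt{o}$)
$v{\left(X,k \right)} = -20$ ($v{\left(X,k \right)} = 5 \left(-4\right) = -20$)
$- v{\left(A{\left(16,14 \right)},W{\left(9,13 \right)} \right)} = \left(-1\right) \left(-20\right) = 20$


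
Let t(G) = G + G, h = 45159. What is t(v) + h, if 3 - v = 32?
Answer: 45101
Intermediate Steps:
v = -29 (v = 3 - 1*32 = 3 - 32 = -29)
t(G) = 2*G
t(v) + h = 2*(-29) + 45159 = -58 + 45159 = 45101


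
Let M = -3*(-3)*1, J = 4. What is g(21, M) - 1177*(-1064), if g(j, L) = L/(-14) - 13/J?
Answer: 35065075/28 ≈ 1.2523e+6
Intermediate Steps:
M = 9 (M = 9*1 = 9)
g(j, L) = -13/4 - L/14 (g(j, L) = L/(-14) - 13/4 = L*(-1/14) - 13*1/4 = -L/14 - 13/4 = -13/4 - L/14)
g(21, M) - 1177*(-1064) = (-13/4 - 1/14*9) - 1177*(-1064) = (-13/4 - 9/14) + 1252328 = -109/28 + 1252328 = 35065075/28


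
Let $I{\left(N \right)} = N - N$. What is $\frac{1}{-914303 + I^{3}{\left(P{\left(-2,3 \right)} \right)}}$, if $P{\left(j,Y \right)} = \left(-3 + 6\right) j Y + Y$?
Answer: $- \frac{1}{914303} \approx -1.0937 \cdot 10^{-6}$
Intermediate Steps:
$P{\left(j,Y \right)} = Y + 3 Y j$ ($P{\left(j,Y \right)} = 3 j Y + Y = 3 Y j + Y = Y + 3 Y j$)
$I{\left(N \right)} = 0$
$\frac{1}{-914303 + I^{3}{\left(P{\left(-2,3 \right)} \right)}} = \frac{1}{-914303 + 0^{3}} = \frac{1}{-914303 + 0} = \frac{1}{-914303} = - \frac{1}{914303}$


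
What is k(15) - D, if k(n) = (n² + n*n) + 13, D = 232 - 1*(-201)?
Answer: 30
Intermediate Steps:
D = 433 (D = 232 + 201 = 433)
k(n) = 13 + 2*n² (k(n) = (n² + n²) + 13 = 2*n² + 13 = 13 + 2*n²)
k(15) - D = (13 + 2*15²) - 1*433 = (13 + 2*225) - 433 = (13 + 450) - 433 = 463 - 433 = 30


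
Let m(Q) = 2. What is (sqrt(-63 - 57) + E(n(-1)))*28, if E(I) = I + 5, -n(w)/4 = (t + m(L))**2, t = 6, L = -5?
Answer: -7028 + 56*I*sqrt(30) ≈ -7028.0 + 306.72*I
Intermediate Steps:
n(w) = -256 (n(w) = -4*(6 + 2)**2 = -4*8**2 = -4*64 = -256)
E(I) = 5 + I
(sqrt(-63 - 57) + E(n(-1)))*28 = (sqrt(-63 - 57) + (5 - 256))*28 = (sqrt(-120) - 251)*28 = (2*I*sqrt(30) - 251)*28 = (-251 + 2*I*sqrt(30))*28 = -7028 + 56*I*sqrt(30)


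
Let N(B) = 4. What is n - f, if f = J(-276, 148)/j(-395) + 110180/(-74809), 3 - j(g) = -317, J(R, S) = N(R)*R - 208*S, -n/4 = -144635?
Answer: 123678753591/213740 ≈ 5.7864e+5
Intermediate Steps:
n = 578540 (n = -4*(-144635) = 578540)
J(R, S) = -208*S + 4*R (J(R, S) = 4*R - 208*S = -208*S + 4*R)
j(g) = 320 (j(g) = 3 - 1*(-317) = 3 + 317 = 320)
f = -21613991/213740 (f = (-208*148 + 4*(-276))/320 + 110180/(-74809) = (-30784 - 1104)*(1/320) + 110180*(-1/74809) = -31888*1/320 - 15740/10687 = -1993/20 - 15740/10687 = -21613991/213740 ≈ -101.12)
n - f = 578540 - 1*(-21613991/213740) = 578540 + 21613991/213740 = 123678753591/213740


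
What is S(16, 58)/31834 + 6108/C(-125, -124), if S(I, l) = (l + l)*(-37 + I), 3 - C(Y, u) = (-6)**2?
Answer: -2947310/15917 ≈ -185.17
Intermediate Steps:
C(Y, u) = -33 (C(Y, u) = 3 - 1*(-6)**2 = 3 - 1*36 = 3 - 36 = -33)
S(I, l) = 2*l*(-37 + I) (S(I, l) = (2*l)*(-37 + I) = 2*l*(-37 + I))
S(16, 58)/31834 + 6108/C(-125, -124) = (2*58*(-37 + 16))/31834 + 6108/(-33) = (2*58*(-21))*(1/31834) + 6108*(-1/33) = -2436*1/31834 - 2036/11 = -1218/15917 - 2036/11 = -2947310/15917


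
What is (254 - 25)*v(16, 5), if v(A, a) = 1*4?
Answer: 916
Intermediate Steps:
v(A, a) = 4
(254 - 25)*v(16, 5) = (254 - 25)*4 = 229*4 = 916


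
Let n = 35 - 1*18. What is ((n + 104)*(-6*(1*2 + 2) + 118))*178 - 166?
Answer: 2024406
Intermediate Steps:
n = 17 (n = 35 - 18 = 17)
((n + 104)*(-6*(1*2 + 2) + 118))*178 - 166 = ((17 + 104)*(-6*(1*2 + 2) + 118))*178 - 166 = (121*(-6*(2 + 2) + 118))*178 - 166 = (121*(-6*4 + 118))*178 - 166 = (121*(-24 + 118))*178 - 166 = (121*94)*178 - 166 = 11374*178 - 166 = 2024572 - 166 = 2024406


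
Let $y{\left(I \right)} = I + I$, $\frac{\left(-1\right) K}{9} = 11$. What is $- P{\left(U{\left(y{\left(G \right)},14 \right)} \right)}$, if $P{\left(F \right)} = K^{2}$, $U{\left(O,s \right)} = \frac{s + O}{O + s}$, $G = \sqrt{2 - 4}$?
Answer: $-9801$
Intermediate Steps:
$K = -99$ ($K = \left(-9\right) 11 = -99$)
$G = i \sqrt{2}$ ($G = \sqrt{-2} = i \sqrt{2} \approx 1.4142 i$)
$y{\left(I \right)} = 2 I$
$U{\left(O,s \right)} = 1$ ($U{\left(O,s \right)} = \frac{O + s}{O + s} = 1$)
$P{\left(F \right)} = 9801$ ($P{\left(F \right)} = \left(-99\right)^{2} = 9801$)
$- P{\left(U{\left(y{\left(G \right)},14 \right)} \right)} = \left(-1\right) 9801 = -9801$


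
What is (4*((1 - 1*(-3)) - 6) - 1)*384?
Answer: -3456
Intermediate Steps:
(4*((1 - 1*(-3)) - 6) - 1)*384 = (4*((1 + 3) - 6) - 1)*384 = (4*(4 - 6) - 1)*384 = (4*(-2) - 1)*384 = (-8 - 1)*384 = -9*384 = -3456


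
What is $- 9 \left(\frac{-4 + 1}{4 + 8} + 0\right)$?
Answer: $\frac{9}{4} \approx 2.25$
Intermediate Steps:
$- 9 \left(\frac{-4 + 1}{4 + 8} + 0\right) = - 9 \left(- \frac{3}{12} + 0\right) = - 9 \left(\left(-3\right) \frac{1}{12} + 0\right) = - 9 \left(- \frac{1}{4} + 0\right) = \left(-9\right) \left(- \frac{1}{4}\right) = \frac{9}{4}$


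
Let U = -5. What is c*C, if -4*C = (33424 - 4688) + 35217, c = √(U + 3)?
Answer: -63953*I*√2/4 ≈ -22611.0*I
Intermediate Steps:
c = I*√2 (c = √(-5 + 3) = √(-2) = I*√2 ≈ 1.4142*I)
C = -63953/4 (C = -((33424 - 4688) + 35217)/4 = -(28736 + 35217)/4 = -¼*63953 = -63953/4 ≈ -15988.)
c*C = (I*√2)*(-63953/4) = -63953*I*√2/4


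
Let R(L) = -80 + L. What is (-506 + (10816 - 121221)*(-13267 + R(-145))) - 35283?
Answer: 1489548471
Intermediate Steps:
(-506 + (10816 - 121221)*(-13267 + R(-145))) - 35283 = (-506 + (10816 - 121221)*(-13267 + (-80 - 145))) - 35283 = (-506 - 110405*(-13267 - 225)) - 35283 = (-506 - 110405*(-13492)) - 35283 = (-506 + 1489584260) - 35283 = 1489583754 - 35283 = 1489548471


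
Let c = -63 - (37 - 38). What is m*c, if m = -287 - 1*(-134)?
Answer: 9486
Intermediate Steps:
c = -62 (c = -63 - 1*(-1) = -63 + 1 = -62)
m = -153 (m = -287 + 134 = -153)
m*c = -153*(-62) = 9486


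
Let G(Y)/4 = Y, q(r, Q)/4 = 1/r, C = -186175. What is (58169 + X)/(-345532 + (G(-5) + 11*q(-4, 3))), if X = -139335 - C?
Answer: -105009/345563 ≈ -0.30388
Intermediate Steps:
q(r, Q) = 4/r
G(Y) = 4*Y
X = 46840 (X = -139335 - 1*(-186175) = -139335 + 186175 = 46840)
(58169 + X)/(-345532 + (G(-5) + 11*q(-4, 3))) = (58169 + 46840)/(-345532 + (4*(-5) + 11*(4/(-4)))) = 105009/(-345532 + (-20 + 11*(4*(-¼)))) = 105009/(-345532 + (-20 + 11*(-1))) = 105009/(-345532 + (-20 - 11)) = 105009/(-345532 - 31) = 105009/(-345563) = 105009*(-1/345563) = -105009/345563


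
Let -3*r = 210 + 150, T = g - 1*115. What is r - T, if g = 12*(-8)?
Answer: 91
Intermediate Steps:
g = -96
T = -211 (T = -96 - 1*115 = -96 - 115 = -211)
r = -120 (r = -(210 + 150)/3 = -⅓*360 = -120)
r - T = -120 - 1*(-211) = -120 + 211 = 91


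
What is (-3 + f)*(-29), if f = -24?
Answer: 783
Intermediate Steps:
(-3 + f)*(-29) = (-3 - 24)*(-29) = -27*(-29) = 783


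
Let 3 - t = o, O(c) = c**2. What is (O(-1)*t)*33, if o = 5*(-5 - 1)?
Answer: 1089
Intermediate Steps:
o = -30 (o = 5*(-6) = -30)
t = 33 (t = 3 - 1*(-30) = 3 + 30 = 33)
(O(-1)*t)*33 = ((-1)**2*33)*33 = (1*33)*33 = 33*33 = 1089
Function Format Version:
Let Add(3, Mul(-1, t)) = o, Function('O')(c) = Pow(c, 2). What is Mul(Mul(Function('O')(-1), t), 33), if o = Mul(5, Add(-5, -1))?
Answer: 1089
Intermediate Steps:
o = -30 (o = Mul(5, -6) = -30)
t = 33 (t = Add(3, Mul(-1, -30)) = Add(3, 30) = 33)
Mul(Mul(Function('O')(-1), t), 33) = Mul(Mul(Pow(-1, 2), 33), 33) = Mul(Mul(1, 33), 33) = Mul(33, 33) = 1089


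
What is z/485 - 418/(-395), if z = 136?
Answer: 10258/7663 ≈ 1.3386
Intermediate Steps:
z/485 - 418/(-395) = 136/485 - 418/(-395) = 136*(1/485) - 418*(-1/395) = 136/485 + 418/395 = 10258/7663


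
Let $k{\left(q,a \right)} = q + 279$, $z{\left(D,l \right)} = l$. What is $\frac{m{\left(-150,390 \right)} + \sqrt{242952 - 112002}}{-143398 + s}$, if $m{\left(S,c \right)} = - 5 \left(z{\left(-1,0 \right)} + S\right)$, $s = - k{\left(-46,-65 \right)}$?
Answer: $- \frac{250}{47877} - \frac{5 \sqrt{582}}{47877} \approx -0.0077412$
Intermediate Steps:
$k{\left(q,a \right)} = 279 + q$
$s = -233$ ($s = - (279 - 46) = \left(-1\right) 233 = -233$)
$m{\left(S,c \right)} = - 5 S$ ($m{\left(S,c \right)} = - 5 \left(0 + S\right) = - 5 S$)
$\frac{m{\left(-150,390 \right)} + \sqrt{242952 - 112002}}{-143398 + s} = \frac{\left(-5\right) \left(-150\right) + \sqrt{242952 - 112002}}{-143398 - 233} = \frac{750 + \sqrt{130950}}{-143631} = \left(750 + 15 \sqrt{582}\right) \left(- \frac{1}{143631}\right) = - \frac{250}{47877} - \frac{5 \sqrt{582}}{47877}$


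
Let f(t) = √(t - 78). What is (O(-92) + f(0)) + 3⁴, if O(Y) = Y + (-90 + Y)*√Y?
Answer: -11 + I*√78 - 364*I*√23 ≈ -11.0 - 1736.9*I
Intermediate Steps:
f(t) = √(-78 + t)
O(Y) = Y + √Y*(-90 + Y)
(O(-92) + f(0)) + 3⁴ = ((-92 + (-92)^(3/2) - 180*I*√23) + √(-78 + 0)) + 3⁴ = ((-92 - 184*I*√23 - 180*I*√23) + √(-78)) + 81 = ((-92 - 184*I*√23 - 180*I*√23) + I*√78) + 81 = ((-92 - 364*I*√23) + I*√78) + 81 = (-92 + I*√78 - 364*I*√23) + 81 = -11 + I*√78 - 364*I*√23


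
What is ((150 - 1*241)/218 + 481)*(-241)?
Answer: -25248847/218 ≈ -1.1582e+5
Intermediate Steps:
((150 - 1*241)/218 + 481)*(-241) = ((150 - 241)*(1/218) + 481)*(-241) = (-91*1/218 + 481)*(-241) = (-91/218 + 481)*(-241) = (104767/218)*(-241) = -25248847/218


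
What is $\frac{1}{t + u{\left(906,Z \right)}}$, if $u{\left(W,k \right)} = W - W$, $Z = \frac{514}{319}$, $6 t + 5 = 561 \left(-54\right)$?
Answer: $- \frac{6}{30299} \approx -0.00019803$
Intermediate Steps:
$t = - \frac{30299}{6}$ ($t = - \frac{5}{6} + \frac{561 \left(-54\right)}{6} = - \frac{5}{6} + \frac{1}{6} \left(-30294\right) = - \frac{5}{6} - 5049 = - \frac{30299}{6} \approx -5049.8$)
$Z = \frac{514}{319}$ ($Z = 514 \cdot \frac{1}{319} = \frac{514}{319} \approx 1.6113$)
$u{\left(W,k \right)} = 0$
$\frac{1}{t + u{\left(906,Z \right)}} = \frac{1}{- \frac{30299}{6} + 0} = \frac{1}{- \frac{30299}{6}} = - \frac{6}{30299}$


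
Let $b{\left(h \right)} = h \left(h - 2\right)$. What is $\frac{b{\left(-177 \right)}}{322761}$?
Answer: $\frac{10561}{107587} \approx 0.098162$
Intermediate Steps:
$b{\left(h \right)} = h \left(-2 + h\right)$ ($b{\left(h \right)} = h \left(h - 2\right) = h \left(-2 + h\right)$)
$\frac{b{\left(-177 \right)}}{322761} = \frac{\left(-177\right) \left(-2 - 177\right)}{322761} = \left(-177\right) \left(-179\right) \frac{1}{322761} = 31683 \cdot \frac{1}{322761} = \frac{10561}{107587}$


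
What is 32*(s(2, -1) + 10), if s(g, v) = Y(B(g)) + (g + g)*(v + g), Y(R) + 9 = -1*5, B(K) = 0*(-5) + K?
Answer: 0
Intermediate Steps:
B(K) = K (B(K) = 0 + K = K)
Y(R) = -14 (Y(R) = -9 - 1*5 = -9 - 5 = -14)
s(g, v) = -14 + 2*g*(g + v) (s(g, v) = -14 + (g + g)*(v + g) = -14 + (2*g)*(g + v) = -14 + 2*g*(g + v))
32*(s(2, -1) + 10) = 32*((-14 + 2*2² + 2*2*(-1)) + 10) = 32*((-14 + 2*4 - 4) + 10) = 32*((-14 + 8 - 4) + 10) = 32*(-10 + 10) = 32*0 = 0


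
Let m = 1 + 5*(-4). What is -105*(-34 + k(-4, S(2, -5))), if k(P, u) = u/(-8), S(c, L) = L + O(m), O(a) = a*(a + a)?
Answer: 103845/8 ≈ 12981.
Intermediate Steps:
m = -19 (m = 1 - 20 = -19)
O(a) = 2*a² (O(a) = a*(2*a) = 2*a²)
S(c, L) = 722 + L (S(c, L) = L + 2*(-19)² = L + 2*361 = L + 722 = 722 + L)
k(P, u) = -u/8 (k(P, u) = u*(-⅛) = -u/8)
-105*(-34 + k(-4, S(2, -5))) = -105*(-34 - (722 - 5)/8) = -105*(-34 - ⅛*717) = -105*(-34 - 717/8) = -105*(-989/8) = 103845/8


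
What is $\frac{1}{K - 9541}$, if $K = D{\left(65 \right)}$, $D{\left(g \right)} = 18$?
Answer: $- \frac{1}{9523} \approx -0.00010501$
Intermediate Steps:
$K = 18$
$\frac{1}{K - 9541} = \frac{1}{18 - 9541} = \frac{1}{-9523} = - \frac{1}{9523}$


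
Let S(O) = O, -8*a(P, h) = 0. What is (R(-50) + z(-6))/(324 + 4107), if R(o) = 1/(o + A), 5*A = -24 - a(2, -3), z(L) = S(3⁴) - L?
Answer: 23833/1214094 ≈ 0.019630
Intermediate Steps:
a(P, h) = 0 (a(P, h) = -⅛*0 = 0)
z(L) = 81 - L (z(L) = 3⁴ - L = 81 - L)
A = -24/5 (A = (-24 - 1*0)/5 = (-24 + 0)/5 = (⅕)*(-24) = -24/5 ≈ -4.8000)
R(o) = 1/(-24/5 + o) (R(o) = 1/(o - 24/5) = 1/(-24/5 + o))
(R(-50) + z(-6))/(324 + 4107) = (5/(-24 + 5*(-50)) + (81 - 1*(-6)))/(324 + 4107) = (5/(-24 - 250) + (81 + 6))/4431 = (5/(-274) + 87)*(1/4431) = (5*(-1/274) + 87)*(1/4431) = (-5/274 + 87)*(1/4431) = (23833/274)*(1/4431) = 23833/1214094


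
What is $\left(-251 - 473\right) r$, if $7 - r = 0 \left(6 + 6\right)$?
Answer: $-5068$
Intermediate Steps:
$r = 7$ ($r = 7 - 0 \left(6 + 6\right) = 7 - 0 \cdot 12 = 7 - 0 = 7 + 0 = 7$)
$\left(-251 - 473\right) r = \left(-251 - 473\right) 7 = \left(-724\right) 7 = -5068$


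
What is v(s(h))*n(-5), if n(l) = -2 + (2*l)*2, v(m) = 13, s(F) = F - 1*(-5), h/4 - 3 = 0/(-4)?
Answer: -286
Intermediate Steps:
h = 12 (h = 12 + 4*(0/(-4)) = 12 + 4*(0*(-¼)) = 12 + 4*0 = 12 + 0 = 12)
s(F) = 5 + F (s(F) = F + 5 = 5 + F)
n(l) = -2 + 4*l
v(s(h))*n(-5) = 13*(-2 + 4*(-5)) = 13*(-2 - 20) = 13*(-22) = -286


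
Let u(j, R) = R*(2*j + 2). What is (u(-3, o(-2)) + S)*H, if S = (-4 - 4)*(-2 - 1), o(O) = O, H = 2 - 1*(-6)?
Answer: 256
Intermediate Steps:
H = 8 (H = 2 + 6 = 8)
u(j, R) = R*(2 + 2*j)
S = 24 (S = -8*(-3) = 24)
(u(-3, o(-2)) + S)*H = (2*(-2)*(1 - 3) + 24)*8 = (2*(-2)*(-2) + 24)*8 = (8 + 24)*8 = 32*8 = 256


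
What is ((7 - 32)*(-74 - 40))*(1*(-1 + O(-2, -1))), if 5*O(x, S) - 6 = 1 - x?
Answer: 2280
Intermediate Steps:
O(x, S) = 7/5 - x/5 (O(x, S) = 6/5 + (1 - x)/5 = 6/5 + (⅕ - x/5) = 7/5 - x/5)
((7 - 32)*(-74 - 40))*(1*(-1 + O(-2, -1))) = ((7 - 32)*(-74 - 40))*(1*(-1 + (7/5 - ⅕*(-2)))) = (-25*(-114))*(1*(-1 + (7/5 + ⅖))) = 2850*(1*(-1 + 9/5)) = 2850*(1*(⅘)) = 2850*(⅘) = 2280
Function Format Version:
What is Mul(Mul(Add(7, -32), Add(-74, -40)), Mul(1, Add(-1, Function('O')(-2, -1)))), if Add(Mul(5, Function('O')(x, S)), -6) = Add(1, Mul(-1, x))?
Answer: 2280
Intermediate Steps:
Function('O')(x, S) = Add(Rational(7, 5), Mul(Rational(-1, 5), x)) (Function('O')(x, S) = Add(Rational(6, 5), Mul(Rational(1, 5), Add(1, Mul(-1, x)))) = Add(Rational(6, 5), Add(Rational(1, 5), Mul(Rational(-1, 5), x))) = Add(Rational(7, 5), Mul(Rational(-1, 5), x)))
Mul(Mul(Add(7, -32), Add(-74, -40)), Mul(1, Add(-1, Function('O')(-2, -1)))) = Mul(Mul(Add(7, -32), Add(-74, -40)), Mul(1, Add(-1, Add(Rational(7, 5), Mul(Rational(-1, 5), -2))))) = Mul(Mul(-25, -114), Mul(1, Add(-1, Add(Rational(7, 5), Rational(2, 5))))) = Mul(2850, Mul(1, Add(-1, Rational(9, 5)))) = Mul(2850, Mul(1, Rational(4, 5))) = Mul(2850, Rational(4, 5)) = 2280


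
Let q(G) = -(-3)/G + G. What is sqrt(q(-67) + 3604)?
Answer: 4*sqrt(992337)/67 ≈ 59.472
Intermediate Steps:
q(G) = G + 3/G (q(G) = 3/G + G = G + 3/G)
sqrt(q(-67) + 3604) = sqrt((-67 + 3/(-67)) + 3604) = sqrt((-67 + 3*(-1/67)) + 3604) = sqrt((-67 - 3/67) + 3604) = sqrt(-4492/67 + 3604) = sqrt(236976/67) = 4*sqrt(992337)/67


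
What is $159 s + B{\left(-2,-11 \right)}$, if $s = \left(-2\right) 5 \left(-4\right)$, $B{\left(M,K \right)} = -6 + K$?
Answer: $6343$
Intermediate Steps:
$s = 40$ ($s = \left(-10\right) \left(-4\right) = 40$)
$159 s + B{\left(-2,-11 \right)} = 159 \cdot 40 - 17 = 6360 - 17 = 6343$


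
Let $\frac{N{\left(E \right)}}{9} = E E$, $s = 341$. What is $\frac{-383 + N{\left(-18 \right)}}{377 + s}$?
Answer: $\frac{2533}{718} \approx 3.5279$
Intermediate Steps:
$N{\left(E \right)} = 9 E^{2}$ ($N{\left(E \right)} = 9 E E = 9 E^{2}$)
$\frac{-383 + N{\left(-18 \right)}}{377 + s} = \frac{-383 + 9 \left(-18\right)^{2}}{377 + 341} = \frac{-383 + 9 \cdot 324}{718} = \left(-383 + 2916\right) \frac{1}{718} = 2533 \cdot \frac{1}{718} = \frac{2533}{718}$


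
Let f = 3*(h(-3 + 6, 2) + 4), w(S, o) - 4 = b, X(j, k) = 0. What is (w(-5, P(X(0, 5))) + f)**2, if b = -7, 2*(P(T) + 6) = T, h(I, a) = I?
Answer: 324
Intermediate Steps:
P(T) = -6 + T/2
w(S, o) = -3 (w(S, o) = 4 - 7 = -3)
f = 21 (f = 3*((-3 + 6) + 4) = 3*(3 + 4) = 3*7 = 21)
(w(-5, P(X(0, 5))) + f)**2 = (-3 + 21)**2 = 18**2 = 324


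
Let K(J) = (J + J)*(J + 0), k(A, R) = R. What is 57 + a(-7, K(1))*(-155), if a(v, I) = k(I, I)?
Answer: -253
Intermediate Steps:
K(J) = 2*J**2 (K(J) = (2*J)*J = 2*J**2)
a(v, I) = I
57 + a(-7, K(1))*(-155) = 57 + (2*1**2)*(-155) = 57 + (2*1)*(-155) = 57 + 2*(-155) = 57 - 310 = -253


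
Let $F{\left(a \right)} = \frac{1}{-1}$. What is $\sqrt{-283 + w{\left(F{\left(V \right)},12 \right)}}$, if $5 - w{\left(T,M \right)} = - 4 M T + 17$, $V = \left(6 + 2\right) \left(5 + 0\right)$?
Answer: $7 i \sqrt{7} \approx 18.52 i$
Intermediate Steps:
$V = 40$ ($V = 8 \cdot 5 = 40$)
$F{\left(a \right)} = -1$
$w{\left(T,M \right)} = -12 + 4 M T$ ($w{\left(T,M \right)} = 5 - \left(- 4 M T + 17\right) = 5 - \left(17 - 4 M T\right) = 5 + \left(-17 + 4 M T\right) = -12 + 4 M T$)
$\sqrt{-283 + w{\left(F{\left(V \right)},12 \right)}} = \sqrt{-283 + \left(-12 + 4 \cdot 12 \left(-1\right)\right)} = \sqrt{-283 - 60} = \sqrt{-343} = 7 i \sqrt{7}$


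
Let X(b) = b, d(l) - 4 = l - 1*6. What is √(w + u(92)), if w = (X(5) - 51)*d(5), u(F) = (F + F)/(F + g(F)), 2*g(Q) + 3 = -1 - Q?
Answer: 8*I*√253/11 ≈ 11.568*I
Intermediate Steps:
d(l) = -2 + l (d(l) = 4 + (l - 1*6) = 4 + (l - 6) = 4 + (-6 + l) = -2 + l)
g(Q) = -2 - Q/2 (g(Q) = -3/2 + (-1 - Q)/2 = -3/2 + (-½ - Q/2) = -2 - Q/2)
u(F) = 2*F/(-2 + F/2) (u(F) = (F + F)/(F + (-2 - F/2)) = (2*F)/(-2 + F/2) = 2*F/(-2 + F/2))
w = -138 (w = (5 - 51)*(-2 + 5) = -46*3 = -138)
√(w + u(92)) = √(-138 + 4*92/(-4 + 92)) = √(-138 + 4*92/88) = √(-138 + 4*92*(1/88)) = √(-138 + 46/11) = √(-1472/11) = 8*I*√253/11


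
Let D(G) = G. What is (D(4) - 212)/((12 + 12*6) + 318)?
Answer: -104/201 ≈ -0.51741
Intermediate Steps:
(D(4) - 212)/((12 + 12*6) + 318) = (4 - 212)/((12 + 12*6) + 318) = -208/((12 + 72) + 318) = -208/(84 + 318) = -208/402 = -208*1/402 = -104/201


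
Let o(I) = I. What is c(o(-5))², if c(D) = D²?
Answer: 625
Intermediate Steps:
c(o(-5))² = ((-5)²)² = 25² = 625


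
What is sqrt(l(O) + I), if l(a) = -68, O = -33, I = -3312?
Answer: 26*I*sqrt(5) ≈ 58.138*I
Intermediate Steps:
sqrt(l(O) + I) = sqrt(-68 - 3312) = sqrt(-3380) = 26*I*sqrt(5)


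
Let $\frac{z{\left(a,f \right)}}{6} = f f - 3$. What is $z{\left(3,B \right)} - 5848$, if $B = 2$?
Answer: $-5842$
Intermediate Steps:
$z{\left(a,f \right)} = -18 + 6 f^{2}$ ($z{\left(a,f \right)} = 6 \left(f f - 3\right) = 6 \left(f^{2} - 3\right) = 6 \left(-3 + f^{2}\right) = -18 + 6 f^{2}$)
$z{\left(3,B \right)} - 5848 = \left(-18 + 6 \cdot 2^{2}\right) - 5848 = \left(-18 + 6 \cdot 4\right) - 5848 = \left(-18 + 24\right) - 5848 = 6 - 5848 = -5842$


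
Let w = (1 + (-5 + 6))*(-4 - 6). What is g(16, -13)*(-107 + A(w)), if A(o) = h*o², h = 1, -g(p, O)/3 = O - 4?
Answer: 14943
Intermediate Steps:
g(p, O) = 12 - 3*O (g(p, O) = -3*(O - 4) = -3*(-4 + O) = 12 - 3*O)
w = -20 (w = (1 + 1)*(-10) = 2*(-10) = -20)
A(o) = o² (A(o) = 1*o² = o²)
g(16, -13)*(-107 + A(w)) = (12 - 3*(-13))*(-107 + (-20)²) = (12 + 39)*(-107 + 400) = 51*293 = 14943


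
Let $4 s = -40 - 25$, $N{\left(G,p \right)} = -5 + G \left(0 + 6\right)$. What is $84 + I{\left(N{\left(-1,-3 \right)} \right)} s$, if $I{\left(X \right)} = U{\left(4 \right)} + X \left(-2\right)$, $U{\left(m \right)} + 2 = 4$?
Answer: $-306$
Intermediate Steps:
$U{\left(m \right)} = 2$ ($U{\left(m \right)} = -2 + 4 = 2$)
$N{\left(G,p \right)} = -5 + 6 G$ ($N{\left(G,p \right)} = -5 + G 6 = -5 + 6 G$)
$I{\left(X \right)} = 2 - 2 X$ ($I{\left(X \right)} = 2 + X \left(-2\right) = 2 - 2 X$)
$s = - \frac{65}{4}$ ($s = \frac{-40 - 25}{4} = \frac{1}{4} \left(-65\right) = - \frac{65}{4} \approx -16.25$)
$84 + I{\left(N{\left(-1,-3 \right)} \right)} s = 84 + \left(2 - 2 \left(-5 + 6 \left(-1\right)\right)\right) \left(- \frac{65}{4}\right) = 84 + \left(2 - 2 \left(-5 - 6\right)\right) \left(- \frac{65}{4}\right) = 84 + \left(2 - -22\right) \left(- \frac{65}{4}\right) = 84 + \left(2 + 22\right) \left(- \frac{65}{4}\right) = 84 + 24 \left(- \frac{65}{4}\right) = 84 - 390 = -306$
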